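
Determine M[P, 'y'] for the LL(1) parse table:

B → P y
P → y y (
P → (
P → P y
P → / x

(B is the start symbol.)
To find M[P, 'y'], we find productions for P where 'y' is in the predict set (PREDICT(N → α) = (FIRST(α) \ {ε}) ∪ (FOLLOW(N) if α ⇒* ε)).

Relevant sets:
  FIRST(P) = { '(', '/', 'y' }

P → y y (: PREDICT = { 'y' }
  'y' is in predict set, so this production goes in M[P, 'y']
P → (: PREDICT = { '(' }
P → P y: PREDICT = { '(', '/', 'y' }
  'y' is in predict set, so this production goes in M[P, 'y']
P → / x: PREDICT = { '/' }

M[P, 'y'] = P → y y (, P → P y  (a multiply-defined cell — the grammar is not LL(1))

Answer: P → y y (, P → P y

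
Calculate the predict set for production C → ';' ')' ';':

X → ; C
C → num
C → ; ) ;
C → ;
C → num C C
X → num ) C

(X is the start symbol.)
{ ';' }

PREDICT(C → ';' ')' ';') = (FIRST(RHS) \ {ε}) ∪ (FOLLOW(C) if ε ∈ FIRST(RHS), i.e. RHS ⇒* ε)
FIRST(';' ')' ';') = { ';' }
ε ∉ FIRST(';' ')' ';'), so FOLLOW(C) is not added.
PREDICT(C → ';' ')' ';') = { ';' }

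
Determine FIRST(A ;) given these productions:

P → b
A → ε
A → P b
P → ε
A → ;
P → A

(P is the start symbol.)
FIRST sets of the non-terminals involved (from the grammar, by fixed-point iteration):
  FIRST(A) = { ';', 'b', ε }

To compute FIRST(A ;), process the symbols left to right:
Symbol A is a non-terminal. Add FIRST(A) \ {ε} = { ';', 'b' }
A is nullable (ε ∈ FIRST(A)), continue to the next symbol.
Symbol ; is a terminal. Add ';' and stop.
FIRST(A ;) = { ';', 'b' }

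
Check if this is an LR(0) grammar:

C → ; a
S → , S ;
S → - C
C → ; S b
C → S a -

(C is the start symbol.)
A grammar is LR(0) if no state in the canonical LR(0) collection has:
  - both a shift item (dot before a terminal) and a complete item (shift-reduce conflict), or
  - two or more complete items (reduce-reduce conflict; the accept item [C' → C .] counts as a complete item here).

Augment with C' → C and build the canonical LR(0) collection (I0 = CLOSURE({[C' → . C]}), then GOTO on every symbol after a dot until no new states appear). It has 14 states:
  I0: { [C → . ; S b], [C → . ; a], [C → . S a -], [C' → . C], [S → . , S ;], [S → . - C] }  — shift
  I1: { [S → , . S ;], [S → . , S ;], [S → . - C] }  — shift
  I2: { [C → . ; S b], [C → . ; a], [C → . S a -], [S → - . C], [S → . , S ;], [S → . - C] }  — shift
  I3: { [C → ; . S b], [C → ; . a], [S → . , S ;], [S → . - C] }  — shift
  I4: { [C' → C .] }  — accept
  I5: { [C → S . a -] }  — shift
  I6: { [C → S a . -] }  — shift
  I7: { [C → S a - .] }  — reduce
  I8: { [C → ; S . b] }  — shift
  I9: { [C → ; a .] }  — reduce
  I10: { [C → ; S b .] }  — reduce
  I11: { [S → - C .] }  — reduce
  I12: { [S → , S . ;] }  — shift
  I13: { [S → , S ; .] }  — reduce

Every state is either a pure shift/goto state or contains exactly one complete item and nothing to shift — no conflicts. The grammar is LR(0).

Answer: Yes, the grammar is LR(0)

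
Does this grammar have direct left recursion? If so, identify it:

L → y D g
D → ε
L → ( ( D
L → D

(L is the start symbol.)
Direct left recursion occurs when N → N α for some non-terminal N (the right-hand side begins with the left-hand side itself).

L → y D g: starts with y
D → ε: starts with ε
L → ( ( D: starts with '('
L → D: starts with D

No direct left recursion found.

Answer: No direct left recursion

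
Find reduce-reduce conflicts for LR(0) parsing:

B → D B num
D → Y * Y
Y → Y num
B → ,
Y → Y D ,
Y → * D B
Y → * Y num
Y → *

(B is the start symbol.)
A reduce-reduce conflict occurs when an LR(0) state has two complete items [A → α .] and [B → β .] — both call for a reduction, and with no lookahead the parser cannot choose between them.

Augment with B' → B and build the canonical LR(0) collection (I0 = CLOSURE({[B' → . B]}), then GOTO on every symbol after a dot until no new states appear). It has 17 states:
  I0: { [B → . ,], [B → . D B num], [B' → . B], [D → . Y * Y], [Y → . * D B], [Y → . * Y num], [Y → . *], [Y → . Y D ,], [Y → . Y num] }  — shift
  I1: { [D → . Y * Y], [Y → * . D B], [Y → * . Y num], [Y → * .], [Y → . * D B], [Y → . * Y num], [Y → . *], [Y → . Y D ,], [Y → . Y num] }  — shift, reduce
  I2: { [B → , .] }  — reduce
  I3: { [B' → B .] }  — accept
  I4: { [B → . ,], [B → . D B num], [B → D . B num], [D → . Y * Y], [Y → . * D B], [Y → . * Y num], [Y → . *], [Y → . Y D ,], [Y → . Y num] }  — shift
  I5: { [D → . Y * Y], [D → Y . * Y], [Y → . * D B], [Y → . * Y num], [Y → . *], [Y → . Y D ,], [Y → . Y num], [Y → Y . D ,], [Y → Y . num] }  — shift
  I6: { [D → . Y * Y], [D → Y * . Y], [Y → * . D B], [Y → * . Y num], [Y → * .], [Y → . * D B], [Y → . * Y num], [Y → . *], [Y → . Y D ,], [Y → . Y num] }  — shift, reduce
  I7: { [Y → Y D . ,] }  — shift
  I8: { [Y → Y num .] }  — reduce
  I9: { [Y → Y D , .] }  — reduce
  I10: { [B → . ,], [B → . D B num], [D → . Y * Y], [Y → * D . B], [Y → . * D B], [Y → . * Y num], [Y → . *], [Y → . Y D ,], [Y → . Y num] }  — shift
  I11: { [D → . Y * Y], [D → Y * Y .], [D → Y . * Y], [Y → * Y . num], [Y → . * D B], [Y → . * Y num], [Y → . *], [Y → . Y D ,], [Y → . Y num], [Y → Y . D ,], [Y → Y . num] }  — shift, reduce
  I12: { [Y → * Y num .], [Y → Y num .] }  — 2 reduces
  I13: { [Y → * D B .] }  — reduce
  I14: { [B → D B . num] }  — shift
  I15: { [B → D B num .] }  — reduce
  I16: { [D → . Y * Y], [D → Y . * Y], [Y → * Y . num], [Y → . * D B], [Y → . * Y num], [Y → . *], [Y → . Y D ,], [Y → . Y num], [Y → Y . D ,], [Y → Y . num] }  — shift

I12 contains complete items [Y → * Y num .], [Y → Y num .] — reduce-reduce conflict.

Answer: Yes — I12: [Y → * Y num .] vs [Y → Y num .]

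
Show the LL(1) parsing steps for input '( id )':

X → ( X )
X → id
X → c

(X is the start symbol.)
LL(1) parsing maintains a stack (initially the start symbol over $) and the input. At each step: if the stack top is a terminal, match it against the current input token; if it is a non-terminal N, replace it with the RHS of M[N, lookahead] (the unique production whose predict set contains the lookahead).

Stack is shown with the top on the left.

Stack    Input     Action
-------------------------
X $      ( id ) $  output X → ( X )
( X ) $  ( id ) $  match '('
X ) $    id ) $    output X → id
id ) $   id ) $    match 'id'
) $      ) $       match ')'
$        $         accept

The string is accepted.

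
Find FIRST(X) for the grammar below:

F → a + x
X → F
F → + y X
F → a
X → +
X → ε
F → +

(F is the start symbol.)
To compute FIRST(X), examine every production with X on the left-hand side, reading each right-hand side left to right until a non-nullable symbol is reached.

FIRST sets of the other non-terminals involved (by the same procedure, iterated to a fixed point):
  FIRST(F) = { '+', 'a' }

From X → F:
  - F is a non-terminal: add FIRST(F) \ {ε} = { '+', 'a' }
    F is not nullable, so stop
From X → +:
  - '+' is a terminal: add '+' and stop
From X → ε:
  - ε-production, so ε ∈ FIRST(X)

Collecting: FIRST(X) = { '+', 'a', ε }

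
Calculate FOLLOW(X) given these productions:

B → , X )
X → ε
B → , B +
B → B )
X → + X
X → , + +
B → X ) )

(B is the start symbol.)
In B → , X ): X is followed by ')', add FIRST(')') \ {ε} = { ')' }
In X → + X: X is at the end; this adds FOLLOW(X) to itself — nothing new
In B → X ) ): X is followed by ')' ')', add FIRST(')' ')') \ {ε} = { ')' }

Taking the union: FOLLOW(X) = { ')' }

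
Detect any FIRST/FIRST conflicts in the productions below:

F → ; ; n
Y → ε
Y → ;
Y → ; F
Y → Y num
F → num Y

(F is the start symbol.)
A FIRST/FIRST conflict occurs when two productions N → α and N → β for the same non-terminal have FIRST(α) ∩ FIRST(β) ≠ ∅ (with ε ∈ FIRST of a nullable right-hand side, so two nullable alternatives also conflict).

FIRST sets of the non-terminals at (or reachable through a nullable prefix from) the front of some alternative:
  FIRST(Y) = { ';', 'num', ε }

Productions for F:
  F → ; ; n: FIRST = { ';' }
  F → num Y: FIRST = { 'num' }
Productions for Y:
  Y → ε: FIRST = { ε }
  Y → ;: FIRST = { ';' }
  Y → ; F: FIRST = { ';' }
  Y → Y num: FIRST = { ';', 'num' }

Conflict for Y: Y → ; and Y → ; F
  Overlap: { ';' }
Conflict for Y: Y → ; and Y → Y num
  Overlap: { ';' }
Conflict for Y: Y → ; F and Y → Y num
  Overlap: { ';' }

Answer: Yes. Y → ';' / Y → ';' F on { ';' }; Y → ';' / Y → Y num on { ';' }; Y → ';' F / Y → Y num on { ';' }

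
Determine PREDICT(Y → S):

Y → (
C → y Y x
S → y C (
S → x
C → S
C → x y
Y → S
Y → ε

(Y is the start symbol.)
PREDICT(Y → S) = (FIRST(RHS) \ {ε}) ∪ (FOLLOW(Y) if ε ∈ FIRST(RHS), i.e. RHS ⇒* ε)
FIRST(S) = { 'x', 'y' }
FIRST(S) = { 'x', 'y' }
ε ∉ FIRST(S), so FOLLOW(Y) is not added.
PREDICT(Y → S) = { 'x', 'y' }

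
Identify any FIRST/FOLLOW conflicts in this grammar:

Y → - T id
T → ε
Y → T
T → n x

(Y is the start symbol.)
No FIRST/FOLLOW conflicts.

A FIRST/FOLLOW conflict occurs when a non-terminal N has a nullable alternative N → β (β ⇒* ε) and another alternative N → α with FIRST(α) ∩ FOLLOW(N) ≠ ∅: on such a lookahead the parser cannot decide between expanding α and letting N vanish via β.

Nullable non-terminals: T, Y.
FIRST sets used below: FIRST(T) = { 'n', ε }

T: nullable alternative(s) T → ε; FOLLOW(T) = { $, 'id' }
  T → ε: FIRST \ {ε} = { } — this is the only nullable alternative, skip
  T → n x: FIRST \ {ε} = { 'n' } — disjoint from FOLLOW(T)

Y: nullable alternative(s) Y → T; FOLLOW(Y) = { $ }
  Y → - T id: FIRST \ {ε} = { '-' } — disjoint from FOLLOW(Y)
  Y → T: FIRST \ {ε} = { 'n' } — this is the only nullable alternative, skip

No FIRST/FOLLOW conflicts found.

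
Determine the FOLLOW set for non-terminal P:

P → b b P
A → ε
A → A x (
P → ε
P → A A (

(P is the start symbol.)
{ $ }

P is the start symbol, so $ ∈ FOLLOW(P).
In P → b b P: P is at the end; this adds FOLLOW(P) to itself — nothing new

Taking the union: FOLLOW(P) = { $ }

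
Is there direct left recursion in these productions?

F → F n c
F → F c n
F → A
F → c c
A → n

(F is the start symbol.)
Yes, F is left-recursive

F → F n c: LEFT RECURSIVE (starts with F)
F → F c n: LEFT RECURSIVE (starts with F)
F → A: starts with A
F → c c: starts with c
A → n: starts with n

The grammar has direct left recursion on: F.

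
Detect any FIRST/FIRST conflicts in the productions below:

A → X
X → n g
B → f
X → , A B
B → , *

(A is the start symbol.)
No FIRST/FIRST conflicts.

A FIRST/FIRST conflict occurs when two productions N → α and N → β for the same non-terminal have FIRST(α) ∩ FIRST(β) ≠ ∅ (with ε ∈ FIRST of a nullable right-hand side, so two nullable alternatives also conflict).

Productions for X:
  X → n g: FIRST = { 'n' }
  X → , A B: FIRST = { ',' }
Productions for B:
  B → f: FIRST = { 'f' }
  B → , *: FIRST = { ',' }
A has only one production, so no FIRST/FIRST conflict is possible there.

All alternatives of each non-terminal have pairwise disjoint FIRST sets.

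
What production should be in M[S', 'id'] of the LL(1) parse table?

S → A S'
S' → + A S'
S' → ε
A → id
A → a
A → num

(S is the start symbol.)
Empty (error entry)

To find M[S', 'id'], we find productions for S' where 'id' is in the predict set (PREDICT(N → α) = (FIRST(α) \ {ε}) ∪ (FOLLOW(N) if α ⇒* ε)).

Relevant sets:
  FOLLOW(S') = { $ }

S' → + A S': PREDICT = { '+' }
S' → ε: PREDICT = { $ }

M[S', 'id'] is empty (no production applies)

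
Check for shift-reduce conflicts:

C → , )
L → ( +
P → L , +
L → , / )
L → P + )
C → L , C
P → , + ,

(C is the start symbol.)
A shift-reduce conflict occurs when an LR(0) state has both:
  - a complete (reduce) item [A → α .] (dot at the end), and
  - a shift item [B → β . c γ] (dot before a terminal).

Augment with C' → C and build the canonical LR(0) collection (I0 = CLOSURE({[C' → . C]}), then GOTO on every symbol after a dot until no new states appear). It has 17 states:
  I0: { [C → . , )], [C → . L , C], [C' → . C], [L → . ( +], [L → . , / )], [L → . P + )], [P → . , + ,], [P → . L , +] }  — shift
  I1: { [L → ( . +] }  — shift
  I2: { [C → , . )], [L → , . / )], [P → , . + ,] }  — shift
  I3: { [C' → C .] }  — accept
  I4: { [C → L . , C], [P → L . , +] }  — shift
  I5: { [L → P . + )] }  — shift
  I6: { [L → P + . )] }  — shift
  I7: { [L → P + ) .] }  — reduce
  I8: { [C → . , )], [C → . L , C], [C → L , . C], [L → . ( +], [L → . , / )], [L → . P + )], [P → . , + ,], [P → . L , +], [P → L , . +] }  — shift
  I9: { [P → L , + .] }  — reduce
  I10: { [C → L , C .] }  — reduce
  I11: { [C → , ) .] }  — reduce
  I12: { [P → , + . ,] }  — shift
  I13: { [L → , / . )] }  — shift
  I14: { [L → , / ) .] }  — reduce
  I15: { [P → , + , .] }  — reduce
  I16: { [L → ( + .] }  — reduce

No state contains both a complete item and a shift item.

Answer: No shift-reduce conflicts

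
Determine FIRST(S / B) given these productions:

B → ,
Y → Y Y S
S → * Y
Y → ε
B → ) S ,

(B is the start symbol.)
{ '*' }

FIRST sets of the non-terminals involved (from the grammar, by fixed-point iteration):
  FIRST(S) = { '*' }

To compute FIRST(S / B), process the symbols left to right:
Symbol S is a non-terminal. Add FIRST(S) \ {ε} = { '*' }
S is not nullable (ε ∉ FIRST(S)), so stop here.
FIRST(S / B) = { '*' }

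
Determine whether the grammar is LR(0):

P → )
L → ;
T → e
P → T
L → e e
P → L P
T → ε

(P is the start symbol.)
No. Shift-reduce conflict between [T → .] and [L → . ;]

A grammar is LR(0) if no state in the canonical LR(0) collection has:
  - both a shift item (dot before a terminal) and a complete item (shift-reduce conflict), or
  - two or more complete items (reduce-reduce conflict; the accept item [P' → P .] counts as a complete item here).

Augment with P' → P and build the canonical LR(0) collection (I0 = CLOSURE({[P' → . P]}), then GOTO on every symbol after a dot until no new states appear). It has 9 states:
  I0: { [L → . ;], [L → . e e], [P → . )], [P → . L P], [P → . T], [P' → . P], [T → . e], [T → .] }  — shift, reduce
  I1: { [P → ) .] }  — reduce
  I2: { [L → ; .] }  — reduce
  I3: { [L → . ;], [L → . e e], [P → . )], [P → . L P], [P → . T], [P → L . P], [T → . e], [T → .] }  — shift, reduce
  I4: { [P' → P .] }  — accept
  I5: { [P → T .] }  — reduce
  I6: { [L → e . e], [T → e .] }  — shift, reduce
  I7: { [L → e e .] }  — reduce
  I8: { [P → L P .] }  — reduce

Conflict in state I0:
  Shift-reduce conflict between [T → .] and [L → . ;]
So the grammar is NOT LR(0).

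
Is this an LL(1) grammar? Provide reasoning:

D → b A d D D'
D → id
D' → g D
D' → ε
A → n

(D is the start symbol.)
Relevant sets:
  FOLLOW(D') = { $, 'g' }

For D:
  PREDICT(D → b A d D D') = { 'b' }
  PREDICT(D → id) = { 'id' }
For D':
  PREDICT(D' → g D) = { 'g' }
  PREDICT(D' → ε) = { $, 'g' }
A has a single production, so nothing to check there.

Conflict found: Predict set conflict for D': { 'g' }
The grammar is NOT LL(1).

Answer: No. Predict set conflict for D': { 'g' }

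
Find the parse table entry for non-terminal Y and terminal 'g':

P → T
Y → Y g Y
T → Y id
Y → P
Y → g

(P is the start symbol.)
Y → Y g Y, Y → P, Y → g

To find M[Y, 'g'], we find productions for Y where 'g' is in the predict set (PREDICT(N → α) = (FIRST(α) \ {ε}) ∪ (FOLLOW(N) if α ⇒* ε)).

Relevant sets:
  FIRST(Y) = { 'g' }
  FIRST(P) = { 'g' }

Y → Y g Y: PREDICT = { 'g' }
  'g' is in predict set, so this production goes in M[Y, 'g']
Y → P: PREDICT = { 'g' }
  'g' is in predict set, so this production goes in M[Y, 'g']
Y → g: PREDICT = { 'g' }
  'g' is in predict set, so this production goes in M[Y, 'g']

M[Y, 'g'] = Y → Y g Y, Y → P, Y → g  (a multiply-defined cell — the grammar is not LL(1))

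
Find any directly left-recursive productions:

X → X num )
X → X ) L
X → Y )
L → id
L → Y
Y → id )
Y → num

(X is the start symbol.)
Direct left recursion occurs when N → N α for some non-terminal N (the right-hand side begins with the left-hand side itself).

X → X num ): LEFT RECURSIVE (starts with X)
X → X ) L: LEFT RECURSIVE (starts with X)
X → Y ): starts with Y
L → id: starts with id
L → Y: starts with Y
Y → id ): starts with id
Y → num: starts with num

The grammar has direct left recursion on: X.

Answer: Yes, X is left-recursive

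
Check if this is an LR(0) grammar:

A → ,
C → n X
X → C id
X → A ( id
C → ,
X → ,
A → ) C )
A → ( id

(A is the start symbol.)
No. Reduce-reduce conflict: [A → , .] and [C → , .]

A grammar is LR(0) if no state in the canonical LR(0) collection has:
  - both a shift item (dot before a terminal) and a complete item (shift-reduce conflict), or
  - two or more complete items (reduce-reduce conflict; the accept item [A' → A .] counts as a complete item here).

Augment with A' → A and build the canonical LR(0) collection (I0 = CLOSURE({[A' → . A]}), then GOTO on every symbol after a dot until no new states appear). It has 17 states:
  I0: { [A → . ( id], [A → . ) C )], [A → . ,], [A' → . A] }  — shift
  I1: { [A → ( . id] }  — shift
  I2: { [A → ) . C )], [C → . ,], [C → . n X] }  — shift
  I3: { [A → , .] }  — reduce
  I4: { [A' → A .] }  — accept
  I5: { [C → , .] }  — reduce
  I6: { [A → ) C . )] }  — shift
  I7: { [A → . ( id], [A → . ) C )], [A → . ,], [C → . ,], [C → . n X], [C → n . X], [X → . ,], [X → . A ( id], [X → . C id] }  — shift
  I8: { [A → , .], [C → , .], [X → , .] }  — 3 reduces
  I9: { [X → A . ( id] }  — shift
  I10: { [X → C . id] }  — shift
  I11: { [C → n X .] }  — reduce
  I12: { [X → C id .] }  — reduce
  I13: { [X → A ( . id] }  — shift
  I14: { [X → A ( id .] }  — reduce
  I15: { [A → ) C ) .] }  — reduce
  I16: { [A → ( id .] }  — reduce

Conflict in state I8:
  Reduce-reduce conflict: [A → , .] and [C → , .]
So the grammar is NOT LR(0).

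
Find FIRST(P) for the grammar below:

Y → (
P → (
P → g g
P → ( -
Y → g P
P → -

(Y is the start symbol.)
To compute FIRST(P), examine every production with P on the left-hand side, reading each right-hand side left to right until a non-nullable symbol is reached.

From P → (:
  - '(' is a terminal: add '(' and stop
From P → g g:
  - g is a terminal: add 'g' and stop
From P → ( -:
  - '(' is a terminal: add '(' and stop
From P → -:
  - '-' is a terminal: add '-' and stop

Collecting: FIRST(P) = { '(', '-', 'g' }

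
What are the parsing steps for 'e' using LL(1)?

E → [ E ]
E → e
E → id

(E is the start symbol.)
LL(1) parsing maintains a stack (initially the start symbol over $) and the input. At each step: if the stack top is a terminal, match it against the current input token; if it is a non-terminal N, replace it with the RHS of M[N, lookahead] (the unique production whose predict set contains the lookahead).

Stack is shown with the top on the left.

Stack  Input  Action
--------------------
E $    e $    output E → e
e $    e $    match 'e'
$      $      accept

The string is accepted.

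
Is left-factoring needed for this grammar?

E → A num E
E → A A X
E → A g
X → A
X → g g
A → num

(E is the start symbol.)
Yes, E has productions with common prefix 'A'

Left-factoring is needed when two productions for the same non-terminal
share a common prefix on the right-hand side.

Productions for E:
  E → A num E
  E → A A X
  E → A g
Productions for X:
  X → A
  X → g g

Found common prefix 'A' in productions for E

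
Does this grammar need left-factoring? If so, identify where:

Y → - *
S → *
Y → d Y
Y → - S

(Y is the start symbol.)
Left-factoring is needed when two productions for the same non-terminal
share a common prefix on the right-hand side.

Productions for Y:
  Y → - *
  Y → d Y
  Y → - S

Found common prefix '-' in productions for Y

Answer: Yes, Y has productions with common prefix '-'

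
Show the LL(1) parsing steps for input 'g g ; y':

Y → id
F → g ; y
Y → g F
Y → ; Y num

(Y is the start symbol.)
LL(1) parsing maintains a stack (initially the start symbol over $) and the input. At each step: if the stack top is a terminal, match it against the current input token; if it is a non-terminal N, replace it with the RHS of M[N, lookahead] (the unique production whose predict set contains the lookahead).

Stack is shown with the top on the left.

Stack    Input      Action
--------------------------
Y $      g g ; y $  output Y → g F
g F $    g g ; y $  match 'g'
F $      g ; y $    output F → g ; y
g ; y $  g ; y $    match 'g'
; y $    ; y $      match ';'
y $      y $        match 'y'
$        $          accept

The string is accepted.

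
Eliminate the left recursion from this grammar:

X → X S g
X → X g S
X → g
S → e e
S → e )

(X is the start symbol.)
X is directly left-recursive. The standard transformation for
  A → A α₁ | ... | A α_m | β₁ | ... | β_n
is
  A  → β₁ A' | ... | β_n A'
  A' → α₁ A' | ... | α_m A' | ε

X → g becomes X → g X'
X → X S g becomes X' → S g X'
X → X g S becomes X' → g S X'
Add X' → ε

Productions for other non-terminals are unchanged:
  S → e e
  S → e )

Resulting grammar:
X → g X'
X' → S g X'
X' → g S X'
X' → ε
S → e e
S → e )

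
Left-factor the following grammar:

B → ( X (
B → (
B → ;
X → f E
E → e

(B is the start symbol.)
Left-factoring transforms A → αβ₁ | αβ₂ into A → αA' and A' → β₁ | β₂
(α is the longest common prefix among the alternatives). Repeat until
no nonterminal has two alternatives with a common prefix.

Round 1: B has alternatives sharing prefix '('. Introduce B': B → ( B'
  Add: B' → X (
  Add: B' → ε

No remaining common prefixes — done.

Resulting grammar:
B → ( B'
B' → X (
B' → ε
B → ;
X → f E
E → e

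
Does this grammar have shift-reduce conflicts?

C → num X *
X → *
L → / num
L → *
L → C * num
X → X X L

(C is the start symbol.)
No shift-reduce conflicts

A shift-reduce conflict occurs when an LR(0) state has both:
  - a complete (reduce) item [A → α .] (dot at the end), and
  - a shift item [B → β . c γ] (dot before a terminal).

Augment with C' → C and build the canonical LR(0) collection (I0 = CLOSURE({[C' → . C]}), then GOTO on every symbol after a dot until no new states appear). It has 14 states:
  I0: { [C → . num X *], [C' → . C] }  — shift
  I1: { [C' → C .] }  — accept
  I2: { [C → num . X *], [X → . *], [X → . X X L] }  — shift
  I3: { [X → * .] }  — reduce
  I4: { [C → num X . *], [X → . *], [X → . X X L], [X → X . X L] }  — shift
  I5: { [C → num X * .], [X → * .] }  — 2 reduces
  I6: { [C → . num X *], [L → . *], [L → . / num], [L → . C * num], [X → . *], [X → . X X L], [X → X . X L], [X → X X . L] }  — shift
  I7: { [L → * .], [X → * .] }  — 2 reduces
  I8: { [L → / . num] }  — shift
  I9: { [L → C . * num] }  — shift
  I10: { [X → X X L .] }  — reduce
  I11: { [L → C * . num] }  — shift
  I12: { [L → C * num .] }  — reduce
  I13: { [L → / num .] }  — reduce

No state contains both a complete item and a shift item.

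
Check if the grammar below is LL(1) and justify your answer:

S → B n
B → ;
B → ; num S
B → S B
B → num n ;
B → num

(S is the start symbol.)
Relevant sets:
  FIRST(S) = { ';', 'num' }

For B:
  PREDICT(B → ';') = { ';' }
  PREDICT(B → ';' num S) = { ';' }
  PREDICT(B → S B) = { ';', 'num' }
  PREDICT(B → num n ';') = { 'num' }
  PREDICT(B → num) = { 'num' }
S has a single production, so nothing to check there.

Conflict found: Predict set conflict for B: { ';' }
The grammar is NOT LL(1).

Answer: No. Predict set conflict for B: { ';' }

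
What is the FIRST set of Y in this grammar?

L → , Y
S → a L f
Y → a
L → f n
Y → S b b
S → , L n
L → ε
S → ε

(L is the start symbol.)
FIRST sets of the other non-terminals involved (by the same procedure, iterated to a fixed point):
  FIRST(S) = { ',', 'a', ε }

From Y → a:
  - a is a terminal: add 'a' and stop
From Y → S b b:
  - S is a non-terminal: add FIRST(S) \ {ε} = { ',', 'a' }
    S is nullable, so continue to the next symbol
  - b is a terminal: add 'b' and stop

Collecting: FIRST(Y) = { ',', 'a', 'b' }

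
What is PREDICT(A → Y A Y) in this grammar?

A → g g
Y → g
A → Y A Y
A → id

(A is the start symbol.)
{ 'g' }

PREDICT(A → Y A Y) = (FIRST(RHS) \ {ε}) ∪ (FOLLOW(A) if ε ∈ FIRST(RHS), i.e. RHS ⇒* ε)
FIRST(Y) = { 'g' }
FIRST(Y A Y) = { 'g' }
ε ∉ FIRST(Y A Y), so FOLLOW(A) is not added.
PREDICT(A → Y A Y) = { 'g' }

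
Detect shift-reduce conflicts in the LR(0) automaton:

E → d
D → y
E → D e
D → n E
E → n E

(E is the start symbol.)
No shift-reduce conflicts

A shift-reduce conflict occurs when an LR(0) state has both:
  - a complete (reduce) item [A → α .] (dot at the end), and
  - a shift item [B → β . c γ] (dot before a terminal).

Augment with E' → E and build the canonical LR(0) collection (I0 = CLOSURE({[E' → . E]}), then GOTO on every symbol after a dot until no new states appear). It has 8 states:
  I0: { [D → . n E], [D → . y], [E → . D e], [E → . d], [E → . n E], [E' → . E] }  — shift
  I1: { [E → D . e] }  — shift
  I2: { [E' → E .] }  — accept
  I3: { [E → d .] }  — reduce
  I4: { [D → . n E], [D → . y], [D → n . E], [E → . D e], [E → . d], [E → . n E], [E → n . E] }  — shift
  I5: { [D → y .] }  — reduce
  I6: { [D → n E .], [E → n E .] }  — 2 reduces
  I7: { [E → D e .] }  — reduce

No state contains both a complete item and a shift item.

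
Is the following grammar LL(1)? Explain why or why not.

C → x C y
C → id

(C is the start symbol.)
For C:
  PREDICT(C → x C y) = { 'x' }
  PREDICT(C → id) = { 'id' }

All predict sets are disjoint. The grammar IS LL(1).

Answer: Yes, the grammar is LL(1).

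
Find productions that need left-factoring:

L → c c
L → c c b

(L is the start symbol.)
Left-factoring is needed when two productions for the same non-terminal
share a common prefix on the right-hand side.

Productions for L:
  L → c c
  L → c c b

Found common prefix 'c c' in productions for L

Answer: Yes, L has productions with common prefix 'c c'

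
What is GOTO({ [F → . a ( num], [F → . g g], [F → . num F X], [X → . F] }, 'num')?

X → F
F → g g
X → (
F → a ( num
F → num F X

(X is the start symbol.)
GOTO(I, 'num') = CLOSURE({ [A → αX.β] : [A → α.Xβ] ∈ I, X = 'num' })

Items with dot before 'num', with the dot advanced:
  [F → . num F X] → [F → num . F X]
Closure of the advanced items:
  [F → num . F X] has the dot before F: add [F → . g g], [F → . a ( num], [F → . num F X]

GOTO = { [F → . a ( num], [F → . g g], [F → . num F X], [F → num . F X] }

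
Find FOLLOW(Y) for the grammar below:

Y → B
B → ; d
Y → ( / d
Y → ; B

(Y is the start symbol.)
{ $ }

Y is the start symbol, so $ ∈ FOLLOW(Y).
Y does not occur on any right-hand side.

Taking the union: FOLLOW(Y) = { $ }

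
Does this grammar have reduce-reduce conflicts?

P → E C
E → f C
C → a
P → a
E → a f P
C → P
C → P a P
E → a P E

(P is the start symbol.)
Yes — I7: [C → a .] vs [P → a .]; I10: [C → P .] vs [E → a f P .]

A reduce-reduce conflict occurs when an LR(0) state has two complete items [A → α .] and [B → β .] — both call for a reduction, and with no lookahead the parser cannot choose between them.

Augment with P' → P and build the canonical LR(0) collection (I0 = CLOSURE({[P' → . P]}), then GOTO on every symbol after a dot until no new states appear). It has 16 states:
  I0: { [E → . a P E], [E → . a f P], [E → . f C], [P → . E C], [P → . a], [P' → . P] }  — shift
  I1: { [C → . P a P], [C → . P], [C → . a], [E → . a P E], [E → . a f P], [E → . f C], [P → . E C], [P → . a], [P → E . C] }  — shift
  I2: { [P' → P .] }  — accept
  I3: { [E → . a P E], [E → . a f P], [E → . f C], [E → a . P E], [E → a . f P], [P → . E C], [P → . a], [P → a .] }  — shift, reduce
  I4: { [C → . P a P], [C → . P], [C → . a], [E → . a P E], [E → . a f P], [E → . f C], [E → f . C], [P → . E C], [P → . a] }  — shift
  I5: { [E → f C .] }  — reduce
  I6: { [C → P . a P], [C → P .] }  — shift, reduce
  I7: { [C → a .], [E → . a P E], [E → . a f P], [E → . f C], [E → a . P E], [E → a . f P], [P → . E C], [P → . a], [P → a .] }  — shift, 2 reduces
  I8: { [E → . a P E], [E → . a f P], [E → . f C], [E → a P . E] }  — shift
  I9: { [C → . P a P], [C → . P], [C → . a], [E → . a P E], [E → . a f P], [E → . f C], [E → a f . P], [E → f . C], [P → . E C], [P → . a] }  — shift
  I10: { [C → P . a P], [C → P .], [E → a f P .] }  — shift, 2 reduces
  I11: { [C → P a . P], [E → . a P E], [E → . a f P], [E → . f C], [P → . E C], [P → . a] }  — shift
  I12: { [C → P a P .] }  — reduce
  I13: { [E → a P E .] }  — reduce
  I14: { [E → . a P E], [E → . a f P], [E → . f C], [E → a . P E], [E → a . f P], [P → . E C], [P → . a] }  — shift
  I15: { [P → E C .] }  — reduce

I7 contains complete items [C → a .], [P → a .] — reduce-reduce conflict.
I10 contains complete items [C → P .], [E → a f P .] — reduce-reduce conflict.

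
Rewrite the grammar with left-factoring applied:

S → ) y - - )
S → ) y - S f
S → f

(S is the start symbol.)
S → ) y - S'
S' → - )
S' → S f
S → f

Left-factoring transforms A → αβ₁ | αβ₂ into A → αA' and A' → β₁ | β₂
(α is the longest common prefix among the alternatives). Repeat until
no nonterminal has two alternatives with a common prefix.

Round 1: S has alternatives sharing prefix ') y -'. Introduce S': S → ) y - S'
  Add: S' → - )
  Add: S' → S f

No remaining common prefixes — done.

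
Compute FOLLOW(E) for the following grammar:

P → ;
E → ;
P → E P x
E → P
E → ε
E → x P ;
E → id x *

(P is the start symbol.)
{ ';', 'id', 'x' }

In P → E P x: E is followed by P x, add FIRST(P x) \ {ε} = { ';', 'id', 'x' }

Taking the union: FOLLOW(E) = { ';', 'id', 'x' }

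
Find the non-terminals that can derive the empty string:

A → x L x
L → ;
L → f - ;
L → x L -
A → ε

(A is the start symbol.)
A non-terminal is nullable if it can derive ε (the empty string): either it has an ε-production, or it has a production whose right-hand side consists entirely of nullable non-terminals.

ε-productions: A → ε
So A is immediately nullable.
No further non-terminal can be added: every production for the remaining non-terminals contains a terminal or a non-nullable non-terminal.
Nullable = { 'A' }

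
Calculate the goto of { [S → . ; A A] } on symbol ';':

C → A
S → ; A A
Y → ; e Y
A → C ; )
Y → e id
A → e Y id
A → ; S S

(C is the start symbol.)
{ [A → . ; S S], [A → . C ; )], [A → . e Y id], [C → . A], [S → ; . A A] }

GOTO(I, ';') = CLOSURE({ [A → αX.β] : [A → α.Xβ] ∈ I, X = ';' })

Items with dot before ';', with the dot advanced:
  [S → . ; A A] → [S → ; . A A]
Closure of the advanced items:
  [S → ; . A A] has the dot before A: add [A → . C ; )], [A → . e Y id], [A → . ; S S]
  [A → . C ; )] has the dot before C: add [C → . A]

GOTO = { [A → . ; S S], [A → . C ; )], [A → . e Y id], [C → . A], [S → ; . A A] }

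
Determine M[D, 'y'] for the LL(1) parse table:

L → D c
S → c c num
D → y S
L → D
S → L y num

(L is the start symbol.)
D → y S

To find M[D, 'y'], we find productions for D where 'y' is in the predict set (PREDICT(N → α) = (FIRST(α) \ {ε}) ∪ (FOLLOW(N) if α ⇒* ε)).

D → y S: PREDICT = { 'y' }
  'y' is in predict set, so this production goes in M[D, 'y']

M[D, 'y'] = D → y S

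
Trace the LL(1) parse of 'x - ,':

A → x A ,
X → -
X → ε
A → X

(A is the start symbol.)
LL(1) parsing maintains a stack (initially the start symbol over $) and the input. At each step: if the stack top is a terminal, match it against the current input token; if it is a non-terminal N, replace it with the RHS of M[N, lookahead] (the unique production whose predict set contains the lookahead).

Stack is shown with the top on the left.

Stack    Input    Action
------------------------
A $      x - , $  output A → x A ,
x A , $  x - , $  match 'x'
A , $    - , $    output A → X
X , $    - , $    output X → -
- , $    - , $    match '-'
, $      , $      match ','
$        $        accept

The string is accepted.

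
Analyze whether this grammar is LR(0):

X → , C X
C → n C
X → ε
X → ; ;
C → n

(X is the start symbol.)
Augment with X' → X and build the canonical LR(0) collection (I0 = CLOSURE({[X' → . X]}), then GOTO on every symbol after a dot until no new states appear). It has 9 states:
  I0: { [X → . , C X], [X → . ; ;], [X → .], [X' → . X] }  — shift, reduce
  I1: { [C → . n C], [C → . n], [X → , . C X] }  — shift
  I2: { [X → ; . ;] }  — shift
  I3: { [X' → X .] }  — accept
  I4: { [X → ; ; .] }  — reduce
  I5: { [X → , C . X], [X → . , C X], [X → . ; ;], [X → .] }  — shift, reduce
  I6: { [C → . n C], [C → . n], [C → n . C], [C → n .] }  — shift, reduce
  I7: { [C → n C .] }  — reduce
  I8: { [X → , C X .] }  — reduce

Conflict in state I0:
  Shift-reduce conflict between [X → .] and [X → . , C X]
So the grammar is NOT LR(0).

Answer: No. Shift-reduce conflict between [X → .] and [X → . , C X]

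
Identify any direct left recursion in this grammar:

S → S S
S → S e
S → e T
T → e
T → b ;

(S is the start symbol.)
Yes, S is left-recursive

S → S S: LEFT RECURSIVE (starts with S)
S → S e: LEFT RECURSIVE (starts with S)
S → e T: starts with e
T → e: starts with e
T → b ;: starts with b

The grammar has direct left recursion on: S.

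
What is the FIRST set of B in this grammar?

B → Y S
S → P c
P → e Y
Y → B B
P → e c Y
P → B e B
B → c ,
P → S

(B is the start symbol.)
FIRST sets of the other non-terminals involved (by the same procedure, iterated to a fixed point):
  FIRST(Y) = { 'c' }

From B → Y S:
  - Y is a non-terminal: add FIRST(Y) \ {ε} = { 'c' }
    Y is not nullable, so stop
From B → c ,:
  - c is a terminal: add 'c' and stop

Collecting: FIRST(B) = { 'c' }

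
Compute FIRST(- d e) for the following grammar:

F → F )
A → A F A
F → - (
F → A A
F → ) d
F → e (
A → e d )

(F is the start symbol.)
To compute FIRST(- d e), process the symbols left to right:
Symbol - is a terminal. Add '-' and stop.
FIRST(- d e) = { '-' }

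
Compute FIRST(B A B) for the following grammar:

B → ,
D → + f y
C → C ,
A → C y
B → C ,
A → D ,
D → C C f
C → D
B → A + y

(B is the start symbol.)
{ '+', ',' }

FIRST sets of the non-terminals involved (from the grammar, by fixed-point iteration):
  FIRST(B) = { '+', ',' }

To compute FIRST(B A B), process the symbols left to right:
Symbol B is a non-terminal. Add FIRST(B) \ {ε} = { '+', ',' }
B is not nullable (ε ∉ FIRST(B)), so stop here.
FIRST(B A B) = { '+', ',' }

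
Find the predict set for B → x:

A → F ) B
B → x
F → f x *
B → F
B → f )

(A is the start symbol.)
{ 'x' }

PREDICT(B → x) = (FIRST(RHS) \ {ε}) ∪ (FOLLOW(B) if ε ∈ FIRST(RHS), i.e. RHS ⇒* ε)
FIRST(x) = { 'x' }
ε ∉ FIRST(x), so FOLLOW(B) is not added.
PREDICT(B → x) = { 'x' }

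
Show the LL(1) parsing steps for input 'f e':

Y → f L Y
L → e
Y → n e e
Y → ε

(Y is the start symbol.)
Stack is shown with the top on the left.

Stack    Input  Action
----------------------
Y $      f e $  output Y → f L Y
f L Y $  f e $  match 'f'
L Y $    e $    output L → e
e Y $    e $    match 'e'
Y $      $      output Y → ε
$        $      accept

The string is accepted.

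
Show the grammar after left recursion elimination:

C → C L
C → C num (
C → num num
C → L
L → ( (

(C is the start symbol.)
C is directly left-recursive. The standard transformation for
  A → A α₁ | ... | A α_m | β₁ | ... | β_n
is
  A  → β₁ A' | ... | β_n A'
  A' → α₁ A' | ... | α_m A' | ε

C → num num becomes C → num num C'
C → L becomes C → L C'
C → C L becomes C' → L C'
C → C num ( becomes C' → num ( C'
Add C' → ε

Productions for other non-terminals are unchanged:
  L → ( (

Resulting grammar:
C → num num C'
C → L C'
C' → L C'
C' → num ( C'
C' → ε
L → ( (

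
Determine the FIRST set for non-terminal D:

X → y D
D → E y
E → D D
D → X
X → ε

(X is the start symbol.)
To compute FIRST(D), examine every production with D on the left-hand side, reading each right-hand side left to right until a non-nullable symbol is reached.

FIRST sets of the other non-terminals involved (by the same procedure, iterated to a fixed point):
  FIRST(E) = { 'y', ε }
  FIRST(X) = { 'y', ε }

From D → E y:
  - E is a non-terminal: add FIRST(E) \ {ε} = { 'y' }
    E is nullable, so continue to the next symbol
  - y is a terminal: add 'y' and stop
From D → X:
  - X is a non-terminal: add FIRST(X) \ {ε} = { 'y' }
    X is nullable and nothing follows, so the whole right-hand side can vanish: ε ∈ FIRST(D)

Collecting: FIRST(D) = { 'y', ε }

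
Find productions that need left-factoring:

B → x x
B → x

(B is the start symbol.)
Yes, B has productions with common prefix 'x'

Left-factoring is needed when two productions for the same non-terminal
share a common prefix on the right-hand side.

Productions for B:
  B → x x
  B → x

Found common prefix 'x' in productions for B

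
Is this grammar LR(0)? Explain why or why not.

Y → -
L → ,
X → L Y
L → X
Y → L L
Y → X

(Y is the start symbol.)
No. Reduce-reduce conflict: [L → X .] and [Y → X .]

A grammar is LR(0) if no state in the canonical LR(0) collection has:
  - both a shift item (dot before a terminal) and a complete item (shift-reduce conflict), or
  - two or more complete items (reduce-reduce conflict; the accept item [Y' → Y .] counts as a complete item here).

Augment with Y' → Y and build the canonical LR(0) collection (I0 = CLOSURE({[Y' → . Y]}), then GOTO on every symbol after a dot until no new states appear). It has 8 states:
  I0: { [L → . ,], [L → . X], [X → . L Y], [Y → . -], [Y → . L L], [Y → . X], [Y' → . Y] }  — shift
  I1: { [L → , .] }  — reduce
  I2: { [Y → - .] }  — reduce
  I3: { [L → . ,], [L → . X], [X → . L Y], [X → L . Y], [Y → . -], [Y → . L L], [Y → . X], [Y → L . L] }  — shift
  I4: { [L → X .], [Y → X .] }  — 2 reduces
  I5: { [Y' → Y .] }  — accept
  I6: { [L → . ,], [L → . X], [X → . L Y], [X → L . Y], [Y → . -], [Y → . L L], [Y → . X], [Y → L . L], [Y → L L .] }  — shift, reduce
  I7: { [X → L Y .] }  — reduce

Conflict in state I4:
  Reduce-reduce conflict: [L → X .] and [Y → X .]
So the grammar is NOT LR(0).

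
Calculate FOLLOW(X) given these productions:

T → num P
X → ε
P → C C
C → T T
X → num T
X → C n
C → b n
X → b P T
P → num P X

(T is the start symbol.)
{ $, 'b', 'n', 'num' }

In P → num P X: X is at the end, add FOLLOW(P)

The FOLLOW sets referred to above (computed the same way, to a fixed point):
  FOLLOW(P) = { $, 'b', 'n', 'num' }

Taking the union: FOLLOW(X) = { $, 'b', 'n', 'num' }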